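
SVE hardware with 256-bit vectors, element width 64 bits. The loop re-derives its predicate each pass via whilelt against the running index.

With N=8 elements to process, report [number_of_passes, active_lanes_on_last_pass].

[iterations, last_vl] = [2, 4]

register lanes = 256/64 = 4
iterations = ceil(8/4) = 2; final-pass vl = 4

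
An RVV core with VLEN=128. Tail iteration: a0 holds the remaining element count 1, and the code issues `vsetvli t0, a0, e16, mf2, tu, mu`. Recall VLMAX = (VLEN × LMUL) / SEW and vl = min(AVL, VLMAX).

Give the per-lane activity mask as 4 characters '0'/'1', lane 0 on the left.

predicate = 1000

VLMAX = VLEN×LMUL/SEW = 128×1/2/16 = 4
AVL=1 ≤ VLMAX=4, so vl = 1
bits (lane 0 leftmost): 1000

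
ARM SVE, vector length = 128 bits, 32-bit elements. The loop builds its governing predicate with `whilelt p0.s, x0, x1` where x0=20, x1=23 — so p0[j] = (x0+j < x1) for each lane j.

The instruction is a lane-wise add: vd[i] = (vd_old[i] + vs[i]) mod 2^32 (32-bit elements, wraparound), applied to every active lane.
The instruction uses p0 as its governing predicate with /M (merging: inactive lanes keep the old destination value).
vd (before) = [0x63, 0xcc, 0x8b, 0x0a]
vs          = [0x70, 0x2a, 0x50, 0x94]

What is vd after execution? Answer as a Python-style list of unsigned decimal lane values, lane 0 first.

vd = [211, 246, 219, 10]

register lanes = 128/32 = 4
active while 20+j < 23, i.e. j ∈ [0,3) capped at 4 ⇒ 3
vd[0] add(0x63,0x70) -> 0xd3
vd[1] add(0xcc,0x2a) -> 0xf6
vd[2] add(0x8b,0x50) -> 0xdb
vd[3] tail/keep -> 0x0a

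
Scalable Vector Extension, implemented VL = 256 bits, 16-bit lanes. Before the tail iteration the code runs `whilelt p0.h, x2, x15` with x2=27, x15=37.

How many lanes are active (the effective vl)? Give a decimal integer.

256-bit reg / 16-bit elem → 16 lanes
whilelt: lane j active iff 27+j < 37 → j < 10 → 10 active

vl = 10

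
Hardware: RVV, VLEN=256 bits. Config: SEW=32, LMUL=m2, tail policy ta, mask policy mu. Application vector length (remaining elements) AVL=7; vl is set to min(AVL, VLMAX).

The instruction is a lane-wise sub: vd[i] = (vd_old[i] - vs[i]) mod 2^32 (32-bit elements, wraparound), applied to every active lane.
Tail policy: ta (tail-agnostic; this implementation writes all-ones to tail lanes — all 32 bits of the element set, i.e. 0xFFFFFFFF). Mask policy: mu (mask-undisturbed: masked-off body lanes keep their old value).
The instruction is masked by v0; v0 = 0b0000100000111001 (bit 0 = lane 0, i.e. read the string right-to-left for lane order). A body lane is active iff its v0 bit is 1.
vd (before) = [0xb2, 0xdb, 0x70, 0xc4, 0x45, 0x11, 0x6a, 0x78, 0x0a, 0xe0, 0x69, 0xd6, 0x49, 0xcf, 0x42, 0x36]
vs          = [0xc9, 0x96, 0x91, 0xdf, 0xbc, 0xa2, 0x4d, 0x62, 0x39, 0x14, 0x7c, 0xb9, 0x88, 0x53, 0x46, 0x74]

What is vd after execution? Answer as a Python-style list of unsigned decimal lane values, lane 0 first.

vd = [4294967273, 219, 112, 4294967269, 4294967177, 4294967151, 106, 4294967295, 4294967295, 4294967295, 4294967295, 4294967295, 4294967295, 4294967295, 4294967295, 4294967295]

lanes per group: 256·2/32 = 16
vl = min(AVL, VLMAX) = min(7, 16) = 7
vd[0] sub(0xb2,0xc9) -> 0xffffffe9
vd[1] mask-off/keep -> 0xdb
vd[2] mask-off/keep -> 0x70
vd[3] sub(0xc4,0xdf) -> 0xffffffe5
vd[4] sub(0x45,0xbc) -> 0xffffff89
vd[5] sub(0x11,0xa2) -> 0xffffff6f
vd[6] mask-off/keep -> 0x6a
vd[7] tail/ones -> 0xffffffff
vd[8] tail/ones -> 0xffffffff
vd[9] tail/ones -> 0xffffffff
vd[10] tail/ones -> 0xffffffff
vd[11] tail/ones -> 0xffffffff
vd[12] tail/ones -> 0xffffffff
vd[13] tail/ones -> 0xffffffff
vd[14] tail/ones -> 0xffffffff
vd[15] tail/ones -> 0xffffffff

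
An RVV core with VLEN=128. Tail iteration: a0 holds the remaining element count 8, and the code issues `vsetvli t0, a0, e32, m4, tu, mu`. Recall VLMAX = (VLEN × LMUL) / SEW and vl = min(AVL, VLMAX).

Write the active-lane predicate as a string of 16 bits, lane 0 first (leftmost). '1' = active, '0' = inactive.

VLMAX = (128 × 4) / 32 = 16 lanes
vl = min(AVL, VLMAX) = min(8, 16) = 8
bits (lane 0 leftmost): 1111111100000000

predicate = 1111111100000000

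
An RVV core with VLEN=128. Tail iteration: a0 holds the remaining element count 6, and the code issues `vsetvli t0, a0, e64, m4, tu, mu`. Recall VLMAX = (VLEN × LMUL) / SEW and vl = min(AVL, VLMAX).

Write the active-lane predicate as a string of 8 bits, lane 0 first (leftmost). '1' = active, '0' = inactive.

predicate = 11111100

lanes per group: 128·4/64 = 8
vl ← min(6, 8) = 6
bits (lane 0 leftmost): 11111100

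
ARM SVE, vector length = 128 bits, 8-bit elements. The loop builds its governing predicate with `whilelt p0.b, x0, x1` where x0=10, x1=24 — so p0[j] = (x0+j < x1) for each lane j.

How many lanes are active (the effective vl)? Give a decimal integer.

vl = 14

lane count: 128 div 8 = 16
whilelt: lane j active iff 10+j < 24 → j < 14 → 14 active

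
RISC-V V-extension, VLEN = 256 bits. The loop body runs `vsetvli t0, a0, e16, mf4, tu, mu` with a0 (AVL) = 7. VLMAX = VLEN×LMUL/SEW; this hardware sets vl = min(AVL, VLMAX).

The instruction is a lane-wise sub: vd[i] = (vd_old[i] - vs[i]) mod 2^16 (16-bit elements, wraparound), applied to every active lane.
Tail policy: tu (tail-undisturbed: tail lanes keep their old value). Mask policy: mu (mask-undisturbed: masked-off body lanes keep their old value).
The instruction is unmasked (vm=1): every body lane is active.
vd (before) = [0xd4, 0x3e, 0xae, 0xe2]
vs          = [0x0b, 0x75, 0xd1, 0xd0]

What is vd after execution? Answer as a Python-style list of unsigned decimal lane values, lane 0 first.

vd = [201, 65481, 65501, 18]

VLMAX = VLEN×LMUL/SEW = 256×1/4/16 = 4
vl = min(AVL, VLMAX) = min(7, 4) = 4
[0] sub(0xd4,0x0b) = 0xc9
[1] sub(0x3e,0x75) = 0xffc9
[2] sub(0xae,0xd1) = 0xffdd
[3] sub(0xe2,0xd0) = 0x12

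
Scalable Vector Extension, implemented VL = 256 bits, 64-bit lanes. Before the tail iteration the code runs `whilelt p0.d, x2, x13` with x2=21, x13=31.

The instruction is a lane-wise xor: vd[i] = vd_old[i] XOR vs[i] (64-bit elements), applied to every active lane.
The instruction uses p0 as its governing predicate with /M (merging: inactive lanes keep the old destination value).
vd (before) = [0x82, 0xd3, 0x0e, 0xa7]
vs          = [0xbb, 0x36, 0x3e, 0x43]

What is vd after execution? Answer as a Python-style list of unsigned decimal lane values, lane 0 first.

lane count: 256 div 64 = 4
active while 21+j < 31, i.e. j ∈ [0,10) capped at 4 ⇒ 4
  i=0: xor(0x82,0xbb) → 57
  i=1: xor(0xd3,0x36) → 229
  i=2: xor(0x0e,0x3e) → 48
  i=3: xor(0xa7,0x43) → 228

vd = [57, 229, 48, 228]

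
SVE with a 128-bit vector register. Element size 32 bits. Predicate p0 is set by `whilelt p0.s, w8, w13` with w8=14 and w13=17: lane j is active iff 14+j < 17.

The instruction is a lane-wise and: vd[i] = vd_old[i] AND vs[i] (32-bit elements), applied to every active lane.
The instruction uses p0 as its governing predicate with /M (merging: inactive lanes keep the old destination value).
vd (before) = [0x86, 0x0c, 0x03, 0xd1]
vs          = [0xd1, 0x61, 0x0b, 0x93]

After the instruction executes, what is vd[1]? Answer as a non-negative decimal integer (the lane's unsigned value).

vd[1] = 0

128-bit reg / 32-bit elem → 4 lanes
p0[j] = (14+j < 17); true for j=0..2 → 3 lanes set
[0] and(0x86,0xd1) = 0x80
[1] and(0x0c,0x61) = 0x00
[2] and(0x03,0x0b) = 0x03
[3] tail/keep = 0xd1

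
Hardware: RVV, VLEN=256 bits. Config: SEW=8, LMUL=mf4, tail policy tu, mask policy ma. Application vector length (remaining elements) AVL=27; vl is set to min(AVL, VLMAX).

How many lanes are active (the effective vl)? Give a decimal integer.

vl = 8

VLMAX = VLEN×LMUL/SEW = 256×1/4/8 = 8
AVL=27 > VLMAX=8, so vl = 8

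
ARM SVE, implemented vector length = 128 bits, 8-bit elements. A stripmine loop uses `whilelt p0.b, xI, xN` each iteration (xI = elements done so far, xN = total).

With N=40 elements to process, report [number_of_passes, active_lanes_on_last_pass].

register lanes = 128/8 = 16
40 elements at 16/iter → 3 passes, remainder 8 on the last

[iterations, last_vl] = [3, 8]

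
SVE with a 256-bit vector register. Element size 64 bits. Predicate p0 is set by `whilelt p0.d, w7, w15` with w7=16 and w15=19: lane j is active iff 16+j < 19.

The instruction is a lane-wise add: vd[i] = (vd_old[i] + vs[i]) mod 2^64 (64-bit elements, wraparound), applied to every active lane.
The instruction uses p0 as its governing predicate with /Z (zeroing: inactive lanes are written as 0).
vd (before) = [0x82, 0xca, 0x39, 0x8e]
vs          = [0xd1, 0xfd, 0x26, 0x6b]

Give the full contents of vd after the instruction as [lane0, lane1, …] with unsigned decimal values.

256-bit reg / 64-bit elem → 4 lanes
p0[j] = (16+j < 19); true for j=0..2 → 3 lanes set
  i=0: add(0x82,0xd1) → 339
  i=1: add(0xca,0xfd) → 455
  i=2: add(0x39,0x26) → 95
  i=3: tail/zero → 0

vd = [339, 455, 95, 0]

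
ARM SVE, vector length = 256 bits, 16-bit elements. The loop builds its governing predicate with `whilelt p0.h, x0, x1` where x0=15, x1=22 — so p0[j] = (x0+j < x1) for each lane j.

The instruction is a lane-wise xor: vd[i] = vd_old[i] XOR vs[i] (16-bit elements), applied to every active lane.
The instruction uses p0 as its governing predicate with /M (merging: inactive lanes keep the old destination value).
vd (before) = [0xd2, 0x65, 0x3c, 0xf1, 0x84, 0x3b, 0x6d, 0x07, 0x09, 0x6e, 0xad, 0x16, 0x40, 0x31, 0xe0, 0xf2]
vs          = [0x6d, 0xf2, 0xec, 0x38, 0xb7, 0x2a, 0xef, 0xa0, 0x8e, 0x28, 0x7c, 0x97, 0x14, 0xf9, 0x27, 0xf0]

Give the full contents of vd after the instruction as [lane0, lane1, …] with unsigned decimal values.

lane count: 256 div 16 = 16
whilelt: lane j active iff 15+j < 22 → j < 7 → 7 active
  i=0: xor(0xd2,0x6d) → 191
  i=1: xor(0x65,0xf2) → 151
  i=2: xor(0x3c,0xec) → 208
  i=3: xor(0xf1,0x38) → 201
  i=4: xor(0x84,0xb7) → 51
  i=5: xor(0x3b,0x2a) → 17
  i=6: xor(0x6d,0xef) → 130
  i=7: tail/keep → 7
  i=8: tail/keep → 9
  i=9: tail/keep → 110
  i=10: tail/keep → 173
  i=11: tail/keep → 22
  i=12: tail/keep → 64
  i=13: tail/keep → 49
  i=14: tail/keep → 224
  i=15: tail/keep → 242

vd = [191, 151, 208, 201, 51, 17, 130, 7, 9, 110, 173, 22, 64, 49, 224, 242]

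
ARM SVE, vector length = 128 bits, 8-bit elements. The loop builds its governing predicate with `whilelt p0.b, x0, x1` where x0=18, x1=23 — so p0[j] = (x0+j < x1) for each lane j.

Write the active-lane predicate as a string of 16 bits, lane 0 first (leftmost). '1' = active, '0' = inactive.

predicate = 1111100000000000

register lanes = 128/8 = 16
whilelt: lane j active iff 18+j < 23 → j < 5 → 5 active
bits (lane 0 leftmost): 1111100000000000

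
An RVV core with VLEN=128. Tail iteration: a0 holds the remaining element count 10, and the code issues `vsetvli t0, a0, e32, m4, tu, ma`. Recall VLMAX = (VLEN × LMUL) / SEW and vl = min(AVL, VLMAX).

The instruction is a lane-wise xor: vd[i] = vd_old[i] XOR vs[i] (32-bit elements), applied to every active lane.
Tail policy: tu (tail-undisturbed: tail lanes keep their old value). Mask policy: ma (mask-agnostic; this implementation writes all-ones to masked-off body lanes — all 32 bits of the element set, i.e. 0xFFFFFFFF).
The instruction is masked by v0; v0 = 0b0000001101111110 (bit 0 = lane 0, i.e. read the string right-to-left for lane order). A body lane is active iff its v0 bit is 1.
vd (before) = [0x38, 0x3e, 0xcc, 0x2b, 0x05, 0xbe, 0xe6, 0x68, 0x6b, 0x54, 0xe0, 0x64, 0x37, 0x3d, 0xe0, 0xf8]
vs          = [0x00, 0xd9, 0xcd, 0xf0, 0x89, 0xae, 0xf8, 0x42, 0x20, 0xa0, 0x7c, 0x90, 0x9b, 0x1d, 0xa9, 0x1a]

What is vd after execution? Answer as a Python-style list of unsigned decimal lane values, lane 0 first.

vd = [4294967295, 231, 1, 219, 140, 16, 30, 4294967295, 75, 244, 224, 100, 55, 61, 224, 248]

VLMAX = VLEN×LMUL/SEW = 128×4/32 = 16
vl ← min(10, 16) = 10
  i=0: mask-off/ones → 4294967295
  i=1: xor(0x3e,0xd9) → 231
  i=2: xor(0xcc,0xcd) → 1
  i=3: xor(0x2b,0xf0) → 219
  i=4: xor(0x05,0x89) → 140
  i=5: xor(0xbe,0xae) → 16
  i=6: xor(0xe6,0xf8) → 30
  i=7: mask-off/ones → 4294967295
  i=8: xor(0x6b,0x20) → 75
  i=9: xor(0x54,0xa0) → 244
  i=10: tail/keep → 224
  i=11: tail/keep → 100
  i=12: tail/keep → 55
  i=13: tail/keep → 61
  i=14: tail/keep → 224
  i=15: tail/keep → 248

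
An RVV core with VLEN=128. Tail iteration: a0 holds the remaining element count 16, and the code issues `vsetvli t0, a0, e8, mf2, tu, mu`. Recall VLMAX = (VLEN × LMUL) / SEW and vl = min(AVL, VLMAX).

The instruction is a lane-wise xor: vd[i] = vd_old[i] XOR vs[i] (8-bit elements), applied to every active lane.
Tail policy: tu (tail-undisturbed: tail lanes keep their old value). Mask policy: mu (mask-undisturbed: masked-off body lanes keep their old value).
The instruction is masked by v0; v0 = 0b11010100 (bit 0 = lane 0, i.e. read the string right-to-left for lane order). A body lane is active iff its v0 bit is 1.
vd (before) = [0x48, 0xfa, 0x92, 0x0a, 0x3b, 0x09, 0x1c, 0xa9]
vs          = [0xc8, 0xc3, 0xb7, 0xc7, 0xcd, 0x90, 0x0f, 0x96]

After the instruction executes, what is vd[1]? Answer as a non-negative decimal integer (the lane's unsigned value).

VLMAX = (128 × 1/2) / 8 = 8 lanes
vl = min(AVL, VLMAX) = min(16, 8) = 8
lane  0: mask-off/keep ⇒ 0x48
lane  1: mask-off/keep ⇒ 0xfa
lane  2: xor(0x92,0xb7) ⇒ 0x25
lane  3: mask-off/keep ⇒ 0x0a
lane  4: xor(0x3b,0xcd) ⇒ 0xf6
lane  5: mask-off/keep ⇒ 0x09
lane  6: xor(0x1c,0x0f) ⇒ 0x13
lane  7: xor(0xa9,0x96) ⇒ 0x3f

vd[1] = 250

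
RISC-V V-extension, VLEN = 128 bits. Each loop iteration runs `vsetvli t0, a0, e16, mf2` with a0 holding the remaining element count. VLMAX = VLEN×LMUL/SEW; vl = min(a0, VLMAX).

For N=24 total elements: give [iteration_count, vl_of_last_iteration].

lanes per group: 128·1/2/16 = 4
iterations = ceil(24/4) = 6; final-pass vl = 4

[iterations, last_vl] = [6, 4]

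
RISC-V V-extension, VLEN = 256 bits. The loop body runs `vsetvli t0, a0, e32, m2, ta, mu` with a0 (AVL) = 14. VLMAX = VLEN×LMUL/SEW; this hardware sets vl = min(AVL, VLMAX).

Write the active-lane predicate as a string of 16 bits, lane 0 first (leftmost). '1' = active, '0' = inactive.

predicate = 1111111111111100

VLMAX = (256 × 2) / 32 = 16 lanes
vl ← min(14, 16) = 14
bits (lane 0 leftmost): 1111111111111100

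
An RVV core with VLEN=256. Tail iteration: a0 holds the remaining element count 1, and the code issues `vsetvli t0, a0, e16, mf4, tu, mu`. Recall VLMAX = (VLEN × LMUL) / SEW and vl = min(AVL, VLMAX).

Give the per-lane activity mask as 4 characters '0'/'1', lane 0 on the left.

lanes per group: 256·1/4/16 = 4
AVL=1 ≤ VLMAX=4, so vl = 1
bits (lane 0 leftmost): 1000

predicate = 1000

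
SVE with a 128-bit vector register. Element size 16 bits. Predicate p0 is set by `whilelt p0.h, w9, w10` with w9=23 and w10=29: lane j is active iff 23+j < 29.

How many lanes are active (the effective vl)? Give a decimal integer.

register lanes = 128/16 = 8
active while 23+j < 29, i.e. j ∈ [0,6) capped at 8 ⇒ 6

vl = 6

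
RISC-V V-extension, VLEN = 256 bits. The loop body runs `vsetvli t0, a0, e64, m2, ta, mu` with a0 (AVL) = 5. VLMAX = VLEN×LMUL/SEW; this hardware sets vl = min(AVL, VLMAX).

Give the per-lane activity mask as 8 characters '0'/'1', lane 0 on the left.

VLMAX = VLEN×LMUL/SEW = 256×2/64 = 8
vl ← min(5, 8) = 5
bits (lane 0 leftmost): 11111000

predicate = 11111000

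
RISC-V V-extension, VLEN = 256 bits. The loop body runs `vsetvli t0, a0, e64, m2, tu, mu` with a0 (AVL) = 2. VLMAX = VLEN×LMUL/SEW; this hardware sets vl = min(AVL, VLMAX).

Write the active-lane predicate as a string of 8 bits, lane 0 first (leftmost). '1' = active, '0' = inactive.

VLMAX = (256 × 2) / 64 = 8 lanes
AVL=2 ≤ VLMAX=8, so vl = 2
bits (lane 0 leftmost): 11000000

predicate = 11000000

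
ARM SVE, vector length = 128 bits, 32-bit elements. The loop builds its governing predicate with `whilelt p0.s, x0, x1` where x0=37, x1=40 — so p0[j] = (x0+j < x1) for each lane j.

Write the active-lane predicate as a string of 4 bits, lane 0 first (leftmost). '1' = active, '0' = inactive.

predicate = 1110

lane count: 128 div 32 = 4
p0[j] = (37+j < 40); true for j=0..2 → 3 lanes set
bits (lane 0 leftmost): 1110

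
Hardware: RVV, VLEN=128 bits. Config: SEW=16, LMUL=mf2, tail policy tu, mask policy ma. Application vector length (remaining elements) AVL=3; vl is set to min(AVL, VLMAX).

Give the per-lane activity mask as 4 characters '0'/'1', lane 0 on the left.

VLMAX = (128 × 1/2) / 16 = 4 lanes
AVL=3 ≤ VLMAX=4, so vl = 3
bits (lane 0 leftmost): 1110

predicate = 1110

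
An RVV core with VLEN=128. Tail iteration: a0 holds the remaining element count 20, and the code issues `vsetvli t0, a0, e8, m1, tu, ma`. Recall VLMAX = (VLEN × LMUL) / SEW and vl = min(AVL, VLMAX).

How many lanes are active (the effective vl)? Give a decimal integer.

VLMAX = (128 × 1) / 8 = 16 lanes
vl ← min(20, 16) = 16

vl = 16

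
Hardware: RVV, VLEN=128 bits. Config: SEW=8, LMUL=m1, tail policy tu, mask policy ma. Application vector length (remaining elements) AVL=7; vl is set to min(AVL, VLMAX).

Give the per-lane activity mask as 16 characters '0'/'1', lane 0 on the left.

lanes per group: 128·1/8 = 16
vl = min(AVL, VLMAX) = min(7, 16) = 7
bits (lane 0 leftmost): 1111111000000000

predicate = 1111111000000000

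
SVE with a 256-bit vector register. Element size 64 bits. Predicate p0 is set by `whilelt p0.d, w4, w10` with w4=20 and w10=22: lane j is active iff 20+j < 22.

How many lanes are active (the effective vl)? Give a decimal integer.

vl = 2

256-bit reg / 64-bit elem → 4 lanes
active while 20+j < 22, i.e. j ∈ [0,2) capped at 4 ⇒ 2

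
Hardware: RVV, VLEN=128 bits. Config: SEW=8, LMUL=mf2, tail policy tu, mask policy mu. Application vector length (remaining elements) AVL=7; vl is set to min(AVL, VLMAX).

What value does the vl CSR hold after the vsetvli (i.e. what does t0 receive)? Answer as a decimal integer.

VLMAX = VLEN×LMUL/SEW = 128×1/2/8 = 8
vl = min(AVL, VLMAX) = min(7, 8) = 7

vl = 7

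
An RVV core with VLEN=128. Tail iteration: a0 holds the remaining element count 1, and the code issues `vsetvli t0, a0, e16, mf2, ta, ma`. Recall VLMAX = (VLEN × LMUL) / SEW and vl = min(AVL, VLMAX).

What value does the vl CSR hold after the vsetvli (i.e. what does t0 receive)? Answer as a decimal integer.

vl = 1

lanes per group: 128·1/2/16 = 4
AVL=1 ≤ VLMAX=4, so vl = 1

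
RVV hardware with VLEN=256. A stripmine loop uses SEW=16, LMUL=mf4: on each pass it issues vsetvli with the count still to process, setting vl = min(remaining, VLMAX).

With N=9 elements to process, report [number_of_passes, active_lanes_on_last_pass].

[iterations, last_vl] = [3, 1]

VLMAX = (256 × 1/4) / 16 = 4 lanes
N=9: ⌈9/4⌉ = 3 iters; last vl = 9 − 2×4 = 1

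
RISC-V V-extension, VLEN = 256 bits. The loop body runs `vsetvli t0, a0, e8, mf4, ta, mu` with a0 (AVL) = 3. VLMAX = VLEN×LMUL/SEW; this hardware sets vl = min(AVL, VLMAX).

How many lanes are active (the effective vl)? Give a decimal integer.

vl = 3

VLMAX = (256 × 1/4) / 8 = 8 lanes
AVL=3 ≤ VLMAX=8, so vl = 3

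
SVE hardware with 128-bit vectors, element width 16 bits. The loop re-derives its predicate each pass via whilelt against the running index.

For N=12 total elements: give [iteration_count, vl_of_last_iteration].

lane count: 128 div 16 = 8
12 elements at 8/iter → 2 passes, remainder 4 on the last

[iterations, last_vl] = [2, 4]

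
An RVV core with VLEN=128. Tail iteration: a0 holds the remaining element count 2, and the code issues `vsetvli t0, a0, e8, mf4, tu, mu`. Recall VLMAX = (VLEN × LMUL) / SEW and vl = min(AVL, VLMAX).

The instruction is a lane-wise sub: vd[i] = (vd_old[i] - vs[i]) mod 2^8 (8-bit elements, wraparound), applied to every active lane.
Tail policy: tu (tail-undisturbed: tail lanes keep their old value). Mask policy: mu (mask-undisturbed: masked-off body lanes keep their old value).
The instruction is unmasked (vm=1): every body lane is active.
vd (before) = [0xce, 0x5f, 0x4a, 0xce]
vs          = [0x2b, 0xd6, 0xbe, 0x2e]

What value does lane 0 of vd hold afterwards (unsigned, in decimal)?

vd[0] = 163

lanes per group: 128·1/4/8 = 4
vl = min(AVL, VLMAX) = min(2, 4) = 2
  i=0: sub(0xce,0x2b) → 163
  i=1: sub(0x5f,0xd6) → 137
  i=2: tail/keep → 74
  i=3: tail/keep → 206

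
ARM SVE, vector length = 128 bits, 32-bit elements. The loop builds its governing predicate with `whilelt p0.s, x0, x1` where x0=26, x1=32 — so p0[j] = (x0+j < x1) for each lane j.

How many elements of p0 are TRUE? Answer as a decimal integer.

vl = 4

register lanes = 128/32 = 4
active while 26+j < 32, i.e. j ∈ [0,6) capped at 4 ⇒ 4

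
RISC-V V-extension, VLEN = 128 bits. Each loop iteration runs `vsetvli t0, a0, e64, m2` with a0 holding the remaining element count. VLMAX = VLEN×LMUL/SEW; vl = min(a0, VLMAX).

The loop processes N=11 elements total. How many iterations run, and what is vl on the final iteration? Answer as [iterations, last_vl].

VLMAX = VLEN×LMUL/SEW = 128×2/64 = 4
iterations = ceil(11/4) = 3; final-pass vl = 3

[iterations, last_vl] = [3, 3]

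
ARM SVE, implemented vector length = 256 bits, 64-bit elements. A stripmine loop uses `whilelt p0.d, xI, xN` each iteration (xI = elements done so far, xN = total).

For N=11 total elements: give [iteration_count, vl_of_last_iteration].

[iterations, last_vl] = [3, 3]

lane count: 256 div 64 = 4
iterations = ceil(11/4) = 3; final-pass vl = 3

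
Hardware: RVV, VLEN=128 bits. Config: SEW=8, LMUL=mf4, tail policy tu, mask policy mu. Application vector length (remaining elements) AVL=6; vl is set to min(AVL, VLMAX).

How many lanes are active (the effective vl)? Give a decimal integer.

vl = 4

lanes per group: 128·1/4/8 = 4
vl = min(AVL, VLMAX) = min(6, 4) = 4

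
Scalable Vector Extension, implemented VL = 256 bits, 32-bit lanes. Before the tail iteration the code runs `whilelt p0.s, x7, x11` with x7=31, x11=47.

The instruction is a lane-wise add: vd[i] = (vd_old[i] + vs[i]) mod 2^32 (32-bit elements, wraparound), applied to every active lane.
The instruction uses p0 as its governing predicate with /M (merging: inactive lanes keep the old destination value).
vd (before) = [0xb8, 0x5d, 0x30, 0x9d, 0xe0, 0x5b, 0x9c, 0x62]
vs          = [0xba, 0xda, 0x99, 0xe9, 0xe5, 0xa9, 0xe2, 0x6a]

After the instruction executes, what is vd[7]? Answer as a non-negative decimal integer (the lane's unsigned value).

vd[7] = 204

lane count: 256 div 32 = 8
p0[j] = (31+j < 47); true for j=0..7 → 8 lanes set
vd[0] add(0xb8,0xba) -> 0x172
vd[1] add(0x5d,0xda) -> 0x137
vd[2] add(0x30,0x99) -> 0xc9
vd[3] add(0x9d,0xe9) -> 0x186
vd[4] add(0xe0,0xe5) -> 0x1c5
vd[5] add(0x5b,0xa9) -> 0x104
vd[6] add(0x9c,0xe2) -> 0x17e
vd[7] add(0x62,0x6a) -> 0xcc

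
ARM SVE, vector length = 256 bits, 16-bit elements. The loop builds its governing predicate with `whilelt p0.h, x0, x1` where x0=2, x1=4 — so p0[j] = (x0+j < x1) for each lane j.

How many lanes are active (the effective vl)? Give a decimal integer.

256-bit reg / 16-bit elem → 16 lanes
whilelt: lane j active iff 2+j < 4 → j < 2 → 2 active

vl = 2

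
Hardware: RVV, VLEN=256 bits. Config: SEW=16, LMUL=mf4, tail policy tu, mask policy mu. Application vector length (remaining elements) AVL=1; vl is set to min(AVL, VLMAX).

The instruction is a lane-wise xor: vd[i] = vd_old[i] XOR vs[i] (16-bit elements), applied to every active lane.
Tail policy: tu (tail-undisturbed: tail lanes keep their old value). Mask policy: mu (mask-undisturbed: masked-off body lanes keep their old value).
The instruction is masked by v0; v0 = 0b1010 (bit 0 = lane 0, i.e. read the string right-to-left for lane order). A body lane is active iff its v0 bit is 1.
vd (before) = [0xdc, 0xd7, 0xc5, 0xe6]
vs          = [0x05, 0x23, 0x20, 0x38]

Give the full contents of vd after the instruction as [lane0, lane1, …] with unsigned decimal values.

vd = [220, 215, 197, 230]

VLMAX = (256 × 1/4) / 16 = 4 lanes
vl = min(AVL, VLMAX) = min(1, 4) = 1
lane  0: mask-off/keep ⇒ 0xdc
lane  1: tail/keep ⇒ 0xd7
lane  2: tail/keep ⇒ 0xc5
lane  3: tail/keep ⇒ 0xe6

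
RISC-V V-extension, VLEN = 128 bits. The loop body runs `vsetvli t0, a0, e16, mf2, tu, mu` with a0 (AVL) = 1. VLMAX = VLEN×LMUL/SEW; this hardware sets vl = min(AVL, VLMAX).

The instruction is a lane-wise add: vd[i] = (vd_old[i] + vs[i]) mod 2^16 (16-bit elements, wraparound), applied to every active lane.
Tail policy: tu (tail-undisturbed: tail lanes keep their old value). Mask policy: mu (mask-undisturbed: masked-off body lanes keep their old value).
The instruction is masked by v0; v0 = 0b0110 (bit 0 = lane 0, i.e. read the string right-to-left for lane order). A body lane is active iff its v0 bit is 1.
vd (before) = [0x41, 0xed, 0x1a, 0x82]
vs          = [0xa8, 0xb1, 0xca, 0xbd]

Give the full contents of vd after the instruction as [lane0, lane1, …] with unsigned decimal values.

lanes per group: 128·1/2/16 = 4
vl ← min(1, 4) = 1
[0] mask-off/keep = 0x41
[1] tail/keep = 0xed
[2] tail/keep = 0x1a
[3] tail/keep = 0x82

vd = [65, 237, 26, 130]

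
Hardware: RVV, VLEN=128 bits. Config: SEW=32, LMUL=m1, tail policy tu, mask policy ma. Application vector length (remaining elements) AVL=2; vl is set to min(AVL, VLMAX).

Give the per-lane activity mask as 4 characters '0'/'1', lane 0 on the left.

VLMAX = (128 × 1) / 32 = 4 lanes
vl = min(AVL, VLMAX) = min(2, 4) = 2
bits (lane 0 leftmost): 1100

predicate = 1100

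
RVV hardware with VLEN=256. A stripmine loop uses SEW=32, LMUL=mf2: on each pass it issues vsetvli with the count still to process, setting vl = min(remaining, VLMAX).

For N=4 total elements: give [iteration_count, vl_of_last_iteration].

VLMAX = VLEN×LMUL/SEW = 256×1/2/32 = 4
4 elements at 4/iter → 1 passes, remainder 4 on the last

[iterations, last_vl] = [1, 4]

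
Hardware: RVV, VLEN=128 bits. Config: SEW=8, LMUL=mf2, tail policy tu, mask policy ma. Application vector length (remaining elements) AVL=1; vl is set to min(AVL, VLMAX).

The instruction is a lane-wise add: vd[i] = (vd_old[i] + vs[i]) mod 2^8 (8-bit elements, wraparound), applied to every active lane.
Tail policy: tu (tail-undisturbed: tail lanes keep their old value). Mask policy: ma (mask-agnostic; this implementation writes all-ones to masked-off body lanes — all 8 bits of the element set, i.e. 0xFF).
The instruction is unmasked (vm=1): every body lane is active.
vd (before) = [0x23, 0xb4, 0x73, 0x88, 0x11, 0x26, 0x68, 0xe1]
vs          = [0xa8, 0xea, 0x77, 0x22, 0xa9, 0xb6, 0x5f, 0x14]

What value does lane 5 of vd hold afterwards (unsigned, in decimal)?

VLMAX = VLEN×LMUL/SEW = 128×1/2/8 = 8
vl = min(AVL, VLMAX) = min(1, 8) = 1
vd[0] add(0x23,0xa8) -> 0xcb
vd[1] tail/keep -> 0xb4
vd[2] tail/keep -> 0x73
vd[3] tail/keep -> 0x88
vd[4] tail/keep -> 0x11
vd[5] tail/keep -> 0x26
vd[6] tail/keep -> 0x68
vd[7] tail/keep -> 0xe1

vd[5] = 38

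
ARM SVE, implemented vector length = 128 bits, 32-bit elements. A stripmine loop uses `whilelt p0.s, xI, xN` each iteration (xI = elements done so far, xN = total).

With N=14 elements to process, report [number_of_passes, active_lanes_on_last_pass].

[iterations, last_vl] = [4, 2]

128-bit reg / 32-bit elem → 4 lanes
14 elements at 4/iter → 4 passes, remainder 2 on the last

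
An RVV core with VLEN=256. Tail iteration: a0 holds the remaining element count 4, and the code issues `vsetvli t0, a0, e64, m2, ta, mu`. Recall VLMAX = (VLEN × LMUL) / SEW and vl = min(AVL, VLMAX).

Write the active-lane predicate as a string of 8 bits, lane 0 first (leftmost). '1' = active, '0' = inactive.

predicate = 11110000

VLMAX = (256 × 2) / 64 = 8 lanes
AVL=4 ≤ VLMAX=8, so vl = 4
bits (lane 0 leftmost): 11110000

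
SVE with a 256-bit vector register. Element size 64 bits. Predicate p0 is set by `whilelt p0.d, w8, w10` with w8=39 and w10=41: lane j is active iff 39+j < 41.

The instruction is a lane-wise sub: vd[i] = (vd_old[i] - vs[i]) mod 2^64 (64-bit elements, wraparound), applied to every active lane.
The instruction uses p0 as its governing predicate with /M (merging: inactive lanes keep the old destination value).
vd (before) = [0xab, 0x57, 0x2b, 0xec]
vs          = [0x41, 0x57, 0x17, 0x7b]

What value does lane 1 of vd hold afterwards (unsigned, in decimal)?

vd[1] = 0

256-bit reg / 64-bit elem → 4 lanes
p0[j] = (39+j < 41); true for j=0..1 → 2 lanes set
lane  0: sub(0xab,0x41) ⇒ 0x6a
lane  1: sub(0x57,0x57) ⇒ 0x00
lane  2: tail/keep ⇒ 0x2b
lane  3: tail/keep ⇒ 0xec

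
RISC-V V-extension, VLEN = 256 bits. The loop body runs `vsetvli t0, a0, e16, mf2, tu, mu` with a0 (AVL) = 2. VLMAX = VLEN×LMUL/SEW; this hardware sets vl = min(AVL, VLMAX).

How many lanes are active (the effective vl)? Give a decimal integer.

vl = 2

lanes per group: 256·1/2/16 = 8
vl ← min(2, 8) = 2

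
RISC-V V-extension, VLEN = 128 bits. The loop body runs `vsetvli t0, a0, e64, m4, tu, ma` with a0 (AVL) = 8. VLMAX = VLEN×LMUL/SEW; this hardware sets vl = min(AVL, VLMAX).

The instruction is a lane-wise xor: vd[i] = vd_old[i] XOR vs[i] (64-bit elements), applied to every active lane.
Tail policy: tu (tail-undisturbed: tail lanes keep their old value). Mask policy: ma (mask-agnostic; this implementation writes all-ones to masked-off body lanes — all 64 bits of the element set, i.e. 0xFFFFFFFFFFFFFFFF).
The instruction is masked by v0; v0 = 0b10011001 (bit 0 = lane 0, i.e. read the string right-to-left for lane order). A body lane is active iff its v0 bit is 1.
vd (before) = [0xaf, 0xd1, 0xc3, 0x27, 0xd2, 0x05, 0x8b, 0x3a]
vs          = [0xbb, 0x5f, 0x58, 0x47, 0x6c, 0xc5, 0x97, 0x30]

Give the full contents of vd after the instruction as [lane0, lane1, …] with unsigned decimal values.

VLMAX = (128 × 4) / 64 = 8 lanes
AVL=8 ≤ VLMAX=8, so vl = 8
  i=0: xor(0xaf,0xbb) → 20
  i=1: mask-off/ones → 18446744073709551615
  i=2: mask-off/ones → 18446744073709551615
  i=3: xor(0x27,0x47) → 96
  i=4: xor(0xd2,0x6c) → 190
  i=5: mask-off/ones → 18446744073709551615
  i=6: mask-off/ones → 18446744073709551615
  i=7: xor(0x3a,0x30) → 10

vd = [20, 18446744073709551615, 18446744073709551615, 96, 190, 18446744073709551615, 18446744073709551615, 10]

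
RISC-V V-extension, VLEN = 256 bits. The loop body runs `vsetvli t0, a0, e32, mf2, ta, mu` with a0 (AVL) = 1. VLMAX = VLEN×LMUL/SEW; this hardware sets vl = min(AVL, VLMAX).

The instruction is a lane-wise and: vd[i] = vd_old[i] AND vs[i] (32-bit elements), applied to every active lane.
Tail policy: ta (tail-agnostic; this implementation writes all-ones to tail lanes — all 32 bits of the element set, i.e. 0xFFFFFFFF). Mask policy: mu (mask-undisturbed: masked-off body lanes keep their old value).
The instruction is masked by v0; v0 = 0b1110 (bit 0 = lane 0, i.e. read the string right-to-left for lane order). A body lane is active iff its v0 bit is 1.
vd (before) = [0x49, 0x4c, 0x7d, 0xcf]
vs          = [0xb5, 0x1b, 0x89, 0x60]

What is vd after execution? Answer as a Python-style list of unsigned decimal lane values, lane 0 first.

vd = [73, 4294967295, 4294967295, 4294967295]

lanes per group: 256·1/2/32 = 4
vl = min(AVL, VLMAX) = min(1, 4) = 1
lane  0: mask-off/keep ⇒ 0x49
lane  1: tail/ones ⇒ 0xffffffff
lane  2: tail/ones ⇒ 0xffffffff
lane  3: tail/ones ⇒ 0xffffffff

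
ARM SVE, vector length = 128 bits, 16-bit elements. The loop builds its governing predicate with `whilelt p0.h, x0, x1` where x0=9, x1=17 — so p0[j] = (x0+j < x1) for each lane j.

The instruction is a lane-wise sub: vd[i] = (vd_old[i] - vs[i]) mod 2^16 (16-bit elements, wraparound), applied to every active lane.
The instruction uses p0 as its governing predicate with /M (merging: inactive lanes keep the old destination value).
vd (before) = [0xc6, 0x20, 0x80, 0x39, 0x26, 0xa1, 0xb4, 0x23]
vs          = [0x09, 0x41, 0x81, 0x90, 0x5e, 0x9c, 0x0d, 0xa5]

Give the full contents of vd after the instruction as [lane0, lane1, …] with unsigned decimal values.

128-bit reg / 16-bit elem → 8 lanes
p0[j] = (9+j < 17); true for j=0..7 → 8 lanes set
[0] sub(0xc6,0x09) = 0xbd
[1] sub(0x20,0x41) = 0xffdf
[2] sub(0x80,0x81) = 0xffff
[3] sub(0x39,0x90) = 0xffa9
[4] sub(0x26,0x5e) = 0xffc8
[5] sub(0xa1,0x9c) = 0x05
[6] sub(0xb4,0x0d) = 0xa7
[7] sub(0x23,0xa5) = 0xff7e

vd = [189, 65503, 65535, 65449, 65480, 5, 167, 65406]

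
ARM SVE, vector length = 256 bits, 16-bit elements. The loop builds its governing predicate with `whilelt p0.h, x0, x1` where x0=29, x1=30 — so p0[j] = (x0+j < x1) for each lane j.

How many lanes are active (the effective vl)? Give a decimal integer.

vl = 1

256-bit reg / 16-bit elem → 16 lanes
whilelt: lane j active iff 29+j < 30 → j < 1 → 1 active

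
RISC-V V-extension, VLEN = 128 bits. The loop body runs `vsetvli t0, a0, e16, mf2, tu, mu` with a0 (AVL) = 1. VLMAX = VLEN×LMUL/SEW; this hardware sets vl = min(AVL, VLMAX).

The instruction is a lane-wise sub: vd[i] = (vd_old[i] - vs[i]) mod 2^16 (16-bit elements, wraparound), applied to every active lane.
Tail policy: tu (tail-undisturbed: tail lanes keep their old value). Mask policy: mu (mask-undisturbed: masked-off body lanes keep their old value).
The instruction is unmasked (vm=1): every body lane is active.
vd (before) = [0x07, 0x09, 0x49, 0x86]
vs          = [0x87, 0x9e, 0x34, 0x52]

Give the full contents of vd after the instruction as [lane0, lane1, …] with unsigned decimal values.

VLMAX = VLEN×LMUL/SEW = 128×1/2/16 = 4
vl = min(AVL, VLMAX) = min(1, 4) = 1
  i=0: sub(0x07,0x87) → 65408
  i=1: tail/keep → 9
  i=2: tail/keep → 73
  i=3: tail/keep → 134

vd = [65408, 9, 73, 134]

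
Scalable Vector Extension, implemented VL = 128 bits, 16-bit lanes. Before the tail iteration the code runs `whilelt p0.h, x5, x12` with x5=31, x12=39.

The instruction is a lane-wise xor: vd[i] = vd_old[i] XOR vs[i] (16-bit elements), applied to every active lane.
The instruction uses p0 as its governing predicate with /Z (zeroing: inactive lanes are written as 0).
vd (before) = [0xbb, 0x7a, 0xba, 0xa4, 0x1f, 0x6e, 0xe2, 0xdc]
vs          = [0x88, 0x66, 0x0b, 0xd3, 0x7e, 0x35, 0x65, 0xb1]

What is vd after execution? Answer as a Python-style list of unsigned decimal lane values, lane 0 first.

vd = [51, 28, 177, 119, 97, 91, 135, 109]

128-bit reg / 16-bit elem → 8 lanes
active while 31+j < 39, i.e. j ∈ [0,8) capped at 8 ⇒ 8
vd[0] xor(0xbb,0x88) -> 0x33
vd[1] xor(0x7a,0x66) -> 0x1c
vd[2] xor(0xba,0x0b) -> 0xb1
vd[3] xor(0xa4,0xd3) -> 0x77
vd[4] xor(0x1f,0x7e) -> 0x61
vd[5] xor(0x6e,0x35) -> 0x5b
vd[6] xor(0xe2,0x65) -> 0x87
vd[7] xor(0xdc,0xb1) -> 0x6d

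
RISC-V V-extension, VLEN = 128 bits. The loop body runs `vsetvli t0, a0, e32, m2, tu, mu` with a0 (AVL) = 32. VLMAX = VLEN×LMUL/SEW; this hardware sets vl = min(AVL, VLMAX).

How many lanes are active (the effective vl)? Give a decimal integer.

vl = 8

VLMAX = VLEN×LMUL/SEW = 128×2/32 = 8
AVL=32 > VLMAX=8, so vl = 8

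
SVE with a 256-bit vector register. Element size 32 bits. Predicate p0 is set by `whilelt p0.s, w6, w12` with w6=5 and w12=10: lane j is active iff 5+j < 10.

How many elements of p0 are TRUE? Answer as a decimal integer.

vl = 5

register lanes = 256/32 = 8
p0[j] = (5+j < 10); true for j=0..4 → 5 lanes set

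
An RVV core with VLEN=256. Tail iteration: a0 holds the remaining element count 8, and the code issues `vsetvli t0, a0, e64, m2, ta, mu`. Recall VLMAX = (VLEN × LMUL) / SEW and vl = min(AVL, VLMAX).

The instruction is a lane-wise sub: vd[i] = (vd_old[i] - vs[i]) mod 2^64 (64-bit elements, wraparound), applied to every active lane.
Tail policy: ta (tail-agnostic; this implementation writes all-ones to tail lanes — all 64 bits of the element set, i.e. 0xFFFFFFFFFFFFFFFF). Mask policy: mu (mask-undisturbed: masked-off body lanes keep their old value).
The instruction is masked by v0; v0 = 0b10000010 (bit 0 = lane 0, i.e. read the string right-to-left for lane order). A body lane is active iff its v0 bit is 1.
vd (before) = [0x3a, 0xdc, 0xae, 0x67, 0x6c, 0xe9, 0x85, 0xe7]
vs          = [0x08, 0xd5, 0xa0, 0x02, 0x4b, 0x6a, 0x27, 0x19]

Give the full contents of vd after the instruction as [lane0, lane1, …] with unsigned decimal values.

vd = [58, 7, 174, 103, 108, 233, 133, 206]

VLMAX = (256 × 2) / 64 = 8 lanes
AVL=8 ≤ VLMAX=8, so vl = 8
lane  0: mask-off/keep ⇒ 0x3a
lane  1: sub(0xdc,0xd5) ⇒ 0x07
lane  2: mask-off/keep ⇒ 0xae
lane  3: mask-off/keep ⇒ 0x67
lane  4: mask-off/keep ⇒ 0x6c
lane  5: mask-off/keep ⇒ 0xe9
lane  6: mask-off/keep ⇒ 0x85
lane  7: sub(0xe7,0x19) ⇒ 0xce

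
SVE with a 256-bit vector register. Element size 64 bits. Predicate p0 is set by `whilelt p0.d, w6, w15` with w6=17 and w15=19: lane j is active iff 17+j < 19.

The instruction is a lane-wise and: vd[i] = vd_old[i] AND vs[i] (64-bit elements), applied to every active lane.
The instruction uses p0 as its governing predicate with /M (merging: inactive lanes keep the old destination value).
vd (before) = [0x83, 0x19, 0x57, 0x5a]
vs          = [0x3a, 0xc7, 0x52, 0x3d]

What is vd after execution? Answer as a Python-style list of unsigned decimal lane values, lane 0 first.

256-bit reg / 64-bit elem → 4 lanes
p0[j] = (17+j < 19); true for j=0..1 → 2 lanes set
lane  0: and(0x83,0x3a) ⇒ 0x02
lane  1: and(0x19,0xc7) ⇒ 0x01
lane  2: tail/keep ⇒ 0x57
lane  3: tail/keep ⇒ 0x5a

vd = [2, 1, 87, 90]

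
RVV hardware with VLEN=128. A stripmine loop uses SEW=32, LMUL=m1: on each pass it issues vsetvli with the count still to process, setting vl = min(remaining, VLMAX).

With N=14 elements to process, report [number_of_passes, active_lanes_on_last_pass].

lanes per group: 128·1/32 = 4
14 elements at 4/iter → 4 passes, remainder 2 on the last

[iterations, last_vl] = [4, 2]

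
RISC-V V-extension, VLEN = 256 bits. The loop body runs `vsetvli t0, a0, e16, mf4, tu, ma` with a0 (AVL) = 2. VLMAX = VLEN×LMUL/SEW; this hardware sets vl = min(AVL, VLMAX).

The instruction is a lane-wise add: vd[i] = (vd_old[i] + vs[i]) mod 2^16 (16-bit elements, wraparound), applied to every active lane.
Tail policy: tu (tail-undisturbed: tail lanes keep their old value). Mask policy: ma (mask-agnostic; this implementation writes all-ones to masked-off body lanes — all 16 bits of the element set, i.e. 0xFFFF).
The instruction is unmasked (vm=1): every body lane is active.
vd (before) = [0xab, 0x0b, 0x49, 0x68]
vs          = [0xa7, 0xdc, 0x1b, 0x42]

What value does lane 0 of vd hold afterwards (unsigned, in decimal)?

vd[0] = 338

lanes per group: 256·1/4/16 = 4
vl ← min(2, 4) = 2
vd[0] add(0xab,0xa7) -> 0x152
vd[1] add(0x0b,0xdc) -> 0xe7
vd[2] tail/keep -> 0x49
vd[3] tail/keep -> 0x68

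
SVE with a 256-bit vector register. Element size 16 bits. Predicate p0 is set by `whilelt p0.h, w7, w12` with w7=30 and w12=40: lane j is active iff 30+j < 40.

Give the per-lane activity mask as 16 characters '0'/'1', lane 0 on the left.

register lanes = 256/16 = 16
whilelt: lane j active iff 30+j < 40 → j < 10 → 10 active
bits (lane 0 leftmost): 1111111111000000

predicate = 1111111111000000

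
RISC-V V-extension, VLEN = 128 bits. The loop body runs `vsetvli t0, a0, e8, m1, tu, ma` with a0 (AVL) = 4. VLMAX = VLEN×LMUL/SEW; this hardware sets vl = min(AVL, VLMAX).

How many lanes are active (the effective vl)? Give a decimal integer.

vl = 4

VLMAX = VLEN×LMUL/SEW = 128×1/8 = 16
vl ← min(4, 16) = 4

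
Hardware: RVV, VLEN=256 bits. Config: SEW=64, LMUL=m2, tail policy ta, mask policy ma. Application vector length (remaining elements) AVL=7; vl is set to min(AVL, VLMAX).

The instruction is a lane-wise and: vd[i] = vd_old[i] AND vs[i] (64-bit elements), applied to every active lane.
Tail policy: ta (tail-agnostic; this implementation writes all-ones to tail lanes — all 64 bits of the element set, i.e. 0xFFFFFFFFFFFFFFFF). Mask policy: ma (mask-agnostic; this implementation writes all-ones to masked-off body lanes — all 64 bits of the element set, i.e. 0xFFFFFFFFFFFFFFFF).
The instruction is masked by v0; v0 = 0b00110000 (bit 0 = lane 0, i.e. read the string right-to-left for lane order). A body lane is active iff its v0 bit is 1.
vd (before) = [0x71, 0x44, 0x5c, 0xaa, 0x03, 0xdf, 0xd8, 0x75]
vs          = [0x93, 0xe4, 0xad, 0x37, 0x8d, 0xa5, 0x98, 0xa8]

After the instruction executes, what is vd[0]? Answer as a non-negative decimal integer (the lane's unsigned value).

vd[0] = 18446744073709551615

VLMAX = VLEN×LMUL/SEW = 256×2/64 = 8
vl ← min(7, 8) = 7
  i=0: mask-off/ones → 18446744073709551615
  i=1: mask-off/ones → 18446744073709551615
  i=2: mask-off/ones → 18446744073709551615
  i=3: mask-off/ones → 18446744073709551615
  i=4: and(0x03,0x8d) → 1
  i=5: and(0xdf,0xa5) → 133
  i=6: mask-off/ones → 18446744073709551615
  i=7: tail/ones → 18446744073709551615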